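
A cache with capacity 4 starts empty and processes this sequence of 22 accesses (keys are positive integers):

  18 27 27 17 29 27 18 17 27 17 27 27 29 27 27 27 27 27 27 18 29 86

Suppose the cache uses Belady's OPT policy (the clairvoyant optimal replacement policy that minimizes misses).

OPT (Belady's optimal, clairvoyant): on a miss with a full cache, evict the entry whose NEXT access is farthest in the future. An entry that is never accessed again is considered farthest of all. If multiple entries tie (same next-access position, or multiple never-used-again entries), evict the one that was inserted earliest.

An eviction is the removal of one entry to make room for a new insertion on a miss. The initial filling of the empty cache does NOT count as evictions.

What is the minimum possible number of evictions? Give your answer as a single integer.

Answer: 1

Derivation:
OPT (Belady) simulation (capacity=4):
  1. access 18: MISS. Cache: [18]
  2. access 27: MISS. Cache: [18 27]
  3. access 27: HIT. Next use of 27: step 6. Cache: [18 27]
  4. access 17: MISS. Cache: [18 27 17]
  5. access 29: MISS. Cache: [18 27 17 29]
  6. access 27: HIT. Next use of 27: step 9. Cache: [18 27 17 29]
  7. access 18: HIT. Next use of 18: step 20. Cache: [18 27 17 29]
  8. access 17: HIT. Next use of 17: step 10. Cache: [18 27 17 29]
  9. access 27: HIT. Next use of 27: step 11. Cache: [18 27 17 29]
  10. access 17: HIT. Next use of 17: never. Cache: [18 27 17 29]
  11. access 27: HIT. Next use of 27: step 12. Cache: [18 27 17 29]
  12. access 27: HIT. Next use of 27: step 14. Cache: [18 27 17 29]
  13. access 29: HIT. Next use of 29: step 21. Cache: [18 27 17 29]
  14. access 27: HIT. Next use of 27: step 15. Cache: [18 27 17 29]
  15. access 27: HIT. Next use of 27: step 16. Cache: [18 27 17 29]
  16. access 27: HIT. Next use of 27: step 17. Cache: [18 27 17 29]
  17. access 27: HIT. Next use of 27: step 18. Cache: [18 27 17 29]
  18. access 27: HIT. Next use of 27: step 19. Cache: [18 27 17 29]
  19. access 27: HIT. Next use of 27: never. Cache: [18 27 17 29]
  20. access 18: HIT. Next use of 18: never. Cache: [18 27 17 29]
  21. access 29: HIT. Next use of 29: never. Cache: [18 27 17 29]
  22. access 86: MISS, evict 18 (next use: never). Cache: [27 17 29 86]
Total: 17 hits, 5 misses, 1 evictions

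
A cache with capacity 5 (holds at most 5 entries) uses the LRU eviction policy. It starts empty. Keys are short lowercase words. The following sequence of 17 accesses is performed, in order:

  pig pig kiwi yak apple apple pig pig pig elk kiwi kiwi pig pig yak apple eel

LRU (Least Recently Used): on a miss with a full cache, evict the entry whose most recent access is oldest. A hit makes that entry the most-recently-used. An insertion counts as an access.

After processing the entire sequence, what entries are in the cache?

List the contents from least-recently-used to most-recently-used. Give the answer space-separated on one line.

LRU simulation (capacity=5):
  1. access pig: MISS. Cache (LRU->MRU): [pig]
  2. access pig: HIT. Cache (LRU->MRU): [pig]
  3. access kiwi: MISS. Cache (LRU->MRU): [pig kiwi]
  4. access yak: MISS. Cache (LRU->MRU): [pig kiwi yak]
  5. access apple: MISS. Cache (LRU->MRU): [pig kiwi yak apple]
  6. access apple: HIT. Cache (LRU->MRU): [pig kiwi yak apple]
  7. access pig: HIT. Cache (LRU->MRU): [kiwi yak apple pig]
  8. access pig: HIT. Cache (LRU->MRU): [kiwi yak apple pig]
  9. access pig: HIT. Cache (LRU->MRU): [kiwi yak apple pig]
  10. access elk: MISS. Cache (LRU->MRU): [kiwi yak apple pig elk]
  11. access kiwi: HIT. Cache (LRU->MRU): [yak apple pig elk kiwi]
  12. access kiwi: HIT. Cache (LRU->MRU): [yak apple pig elk kiwi]
  13. access pig: HIT. Cache (LRU->MRU): [yak apple elk kiwi pig]
  14. access pig: HIT. Cache (LRU->MRU): [yak apple elk kiwi pig]
  15. access yak: HIT. Cache (LRU->MRU): [apple elk kiwi pig yak]
  16. access apple: HIT. Cache (LRU->MRU): [elk kiwi pig yak apple]
  17. access eel: MISS, evict elk. Cache (LRU->MRU): [kiwi pig yak apple eel]
Total: 11 hits, 6 misses, 1 evictions

Answer: kiwi pig yak apple eel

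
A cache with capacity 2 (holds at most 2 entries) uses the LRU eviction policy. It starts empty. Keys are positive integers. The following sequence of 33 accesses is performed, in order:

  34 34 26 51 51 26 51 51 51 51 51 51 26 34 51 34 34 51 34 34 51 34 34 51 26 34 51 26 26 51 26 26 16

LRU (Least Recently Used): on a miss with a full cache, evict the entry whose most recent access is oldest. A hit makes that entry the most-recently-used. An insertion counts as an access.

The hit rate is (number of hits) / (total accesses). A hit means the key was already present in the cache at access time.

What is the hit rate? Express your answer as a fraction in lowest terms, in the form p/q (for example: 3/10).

LRU simulation (capacity=2):
  1. access 34: MISS. Cache (LRU->MRU): [34]
  2. access 34: HIT. Cache (LRU->MRU): [34]
  3. access 26: MISS. Cache (LRU->MRU): [34 26]
  4. access 51: MISS, evict 34. Cache (LRU->MRU): [26 51]
  5. access 51: HIT. Cache (LRU->MRU): [26 51]
  6. access 26: HIT. Cache (LRU->MRU): [51 26]
  7. access 51: HIT. Cache (LRU->MRU): [26 51]
  8. access 51: HIT. Cache (LRU->MRU): [26 51]
  9. access 51: HIT. Cache (LRU->MRU): [26 51]
  10. access 51: HIT. Cache (LRU->MRU): [26 51]
  11. access 51: HIT. Cache (LRU->MRU): [26 51]
  12. access 51: HIT. Cache (LRU->MRU): [26 51]
  13. access 26: HIT. Cache (LRU->MRU): [51 26]
  14. access 34: MISS, evict 51. Cache (LRU->MRU): [26 34]
  15. access 51: MISS, evict 26. Cache (LRU->MRU): [34 51]
  16. access 34: HIT. Cache (LRU->MRU): [51 34]
  17. access 34: HIT. Cache (LRU->MRU): [51 34]
  18. access 51: HIT. Cache (LRU->MRU): [34 51]
  19. access 34: HIT. Cache (LRU->MRU): [51 34]
  20. access 34: HIT. Cache (LRU->MRU): [51 34]
  21. access 51: HIT. Cache (LRU->MRU): [34 51]
  22. access 34: HIT. Cache (LRU->MRU): [51 34]
  23. access 34: HIT. Cache (LRU->MRU): [51 34]
  24. access 51: HIT. Cache (LRU->MRU): [34 51]
  25. access 26: MISS, evict 34. Cache (LRU->MRU): [51 26]
  26. access 34: MISS, evict 51. Cache (LRU->MRU): [26 34]
  27. access 51: MISS, evict 26. Cache (LRU->MRU): [34 51]
  28. access 26: MISS, evict 34. Cache (LRU->MRU): [51 26]
  29. access 26: HIT. Cache (LRU->MRU): [51 26]
  30. access 51: HIT. Cache (LRU->MRU): [26 51]
  31. access 26: HIT. Cache (LRU->MRU): [51 26]
  32. access 26: HIT. Cache (LRU->MRU): [51 26]
  33. access 16: MISS, evict 51. Cache (LRU->MRU): [26 16]
Total: 23 hits, 10 misses, 8 evictions

Hit rate = 23/33

Answer: 23/33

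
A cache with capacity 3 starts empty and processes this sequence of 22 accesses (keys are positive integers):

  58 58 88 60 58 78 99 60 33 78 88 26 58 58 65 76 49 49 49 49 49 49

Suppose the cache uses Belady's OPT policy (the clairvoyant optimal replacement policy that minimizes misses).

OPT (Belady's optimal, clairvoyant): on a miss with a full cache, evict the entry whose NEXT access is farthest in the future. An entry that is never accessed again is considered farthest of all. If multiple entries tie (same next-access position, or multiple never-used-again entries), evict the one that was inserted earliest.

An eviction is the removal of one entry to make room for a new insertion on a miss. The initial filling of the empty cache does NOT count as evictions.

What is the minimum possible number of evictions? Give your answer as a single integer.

OPT (Belady) simulation (capacity=3):
  1. access 58: MISS. Cache: [58]
  2. access 58: HIT. Next use of 58: step 5. Cache: [58]
  3. access 88: MISS. Cache: [58 88]
  4. access 60: MISS. Cache: [58 88 60]
  5. access 58: HIT. Next use of 58: step 13. Cache: [58 88 60]
  6. access 78: MISS, evict 58 (next use: step 13). Cache: [88 60 78]
  7. access 99: MISS, evict 88 (next use: step 11). Cache: [60 78 99]
  8. access 60: HIT. Next use of 60: never. Cache: [60 78 99]
  9. access 33: MISS, evict 60 (next use: never). Cache: [78 99 33]
  10. access 78: HIT. Next use of 78: never. Cache: [78 99 33]
  11. access 88: MISS, evict 78 (next use: never). Cache: [99 33 88]
  12. access 26: MISS, evict 99 (next use: never). Cache: [33 88 26]
  13. access 58: MISS, evict 33 (next use: never). Cache: [88 26 58]
  14. access 58: HIT. Next use of 58: never. Cache: [88 26 58]
  15. access 65: MISS, evict 88 (next use: never). Cache: [26 58 65]
  16. access 76: MISS, evict 26 (next use: never). Cache: [58 65 76]
  17. access 49: MISS, evict 58 (next use: never). Cache: [65 76 49]
  18. access 49: HIT. Next use of 49: step 19. Cache: [65 76 49]
  19. access 49: HIT. Next use of 49: step 20. Cache: [65 76 49]
  20. access 49: HIT. Next use of 49: step 21. Cache: [65 76 49]
  21. access 49: HIT. Next use of 49: step 22. Cache: [65 76 49]
  22. access 49: HIT. Next use of 49: never. Cache: [65 76 49]
Total: 10 hits, 12 misses, 9 evictions

Answer: 9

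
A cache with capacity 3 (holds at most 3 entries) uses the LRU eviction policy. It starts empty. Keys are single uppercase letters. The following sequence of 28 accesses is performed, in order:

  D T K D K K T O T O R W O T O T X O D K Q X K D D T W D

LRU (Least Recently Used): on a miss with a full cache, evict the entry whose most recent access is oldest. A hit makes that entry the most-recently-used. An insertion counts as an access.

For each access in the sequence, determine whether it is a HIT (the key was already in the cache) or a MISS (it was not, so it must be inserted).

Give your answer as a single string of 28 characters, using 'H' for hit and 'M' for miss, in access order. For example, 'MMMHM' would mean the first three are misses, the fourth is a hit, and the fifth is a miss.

Answer: MMMHHHHMHHMMHMHHMHMMMMHMHMMH

Derivation:
LRU simulation (capacity=3):
  1. access D: MISS. Cache (LRU->MRU): [D]
  2. access T: MISS. Cache (LRU->MRU): [D T]
  3. access K: MISS. Cache (LRU->MRU): [D T K]
  4. access D: HIT. Cache (LRU->MRU): [T K D]
  5. access K: HIT. Cache (LRU->MRU): [T D K]
  6. access K: HIT. Cache (LRU->MRU): [T D K]
  7. access T: HIT. Cache (LRU->MRU): [D K T]
  8. access O: MISS, evict D. Cache (LRU->MRU): [K T O]
  9. access T: HIT. Cache (LRU->MRU): [K O T]
  10. access O: HIT. Cache (LRU->MRU): [K T O]
  11. access R: MISS, evict K. Cache (LRU->MRU): [T O R]
  12. access W: MISS, evict T. Cache (LRU->MRU): [O R W]
  13. access O: HIT. Cache (LRU->MRU): [R W O]
  14. access T: MISS, evict R. Cache (LRU->MRU): [W O T]
  15. access O: HIT. Cache (LRU->MRU): [W T O]
  16. access T: HIT. Cache (LRU->MRU): [W O T]
  17. access X: MISS, evict W. Cache (LRU->MRU): [O T X]
  18. access O: HIT. Cache (LRU->MRU): [T X O]
  19. access D: MISS, evict T. Cache (LRU->MRU): [X O D]
  20. access K: MISS, evict X. Cache (LRU->MRU): [O D K]
  21. access Q: MISS, evict O. Cache (LRU->MRU): [D K Q]
  22. access X: MISS, evict D. Cache (LRU->MRU): [K Q X]
  23. access K: HIT. Cache (LRU->MRU): [Q X K]
  24. access D: MISS, evict Q. Cache (LRU->MRU): [X K D]
  25. access D: HIT. Cache (LRU->MRU): [X K D]
  26. access T: MISS, evict X. Cache (LRU->MRU): [K D T]
  27. access W: MISS, evict K. Cache (LRU->MRU): [D T W]
  28. access D: HIT. Cache (LRU->MRU): [T W D]
Total: 13 hits, 15 misses, 12 evictions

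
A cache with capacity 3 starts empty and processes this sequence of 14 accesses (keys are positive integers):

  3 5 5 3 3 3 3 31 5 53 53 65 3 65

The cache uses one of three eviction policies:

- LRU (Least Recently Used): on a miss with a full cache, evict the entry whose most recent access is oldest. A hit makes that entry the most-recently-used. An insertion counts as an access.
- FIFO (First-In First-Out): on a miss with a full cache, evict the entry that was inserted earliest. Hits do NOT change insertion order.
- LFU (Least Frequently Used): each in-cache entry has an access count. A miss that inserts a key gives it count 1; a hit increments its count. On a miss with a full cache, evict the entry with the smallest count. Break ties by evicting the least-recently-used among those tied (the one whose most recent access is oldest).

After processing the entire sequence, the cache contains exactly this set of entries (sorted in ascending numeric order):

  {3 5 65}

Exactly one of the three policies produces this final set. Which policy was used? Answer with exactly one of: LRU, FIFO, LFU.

Simulating under each policy and comparing final sets:
  LRU: final set = {3 53 65} -> differs
  FIFO: final set = {3 53 65} -> differs
  LFU: final set = {3 5 65} -> MATCHES target
Only LFU produces the target set.

Answer: LFU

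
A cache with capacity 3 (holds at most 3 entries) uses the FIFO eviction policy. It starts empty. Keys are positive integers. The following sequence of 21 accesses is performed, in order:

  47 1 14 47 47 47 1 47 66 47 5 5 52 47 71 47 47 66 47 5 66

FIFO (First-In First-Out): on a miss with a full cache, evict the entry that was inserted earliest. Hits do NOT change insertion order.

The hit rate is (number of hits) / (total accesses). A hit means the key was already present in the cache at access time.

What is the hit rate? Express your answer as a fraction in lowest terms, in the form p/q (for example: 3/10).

Answer: 10/21

Derivation:
FIFO simulation (capacity=3):
  1. access 47: MISS. Cache (old->new): [47]
  2. access 1: MISS. Cache (old->new): [47 1]
  3. access 14: MISS. Cache (old->new): [47 1 14]
  4. access 47: HIT. Cache (old->new): [47 1 14]
  5. access 47: HIT. Cache (old->new): [47 1 14]
  6. access 47: HIT. Cache (old->new): [47 1 14]
  7. access 1: HIT. Cache (old->new): [47 1 14]
  8. access 47: HIT. Cache (old->new): [47 1 14]
  9. access 66: MISS, evict 47. Cache (old->new): [1 14 66]
  10. access 47: MISS, evict 1. Cache (old->new): [14 66 47]
  11. access 5: MISS, evict 14. Cache (old->new): [66 47 5]
  12. access 5: HIT. Cache (old->new): [66 47 5]
  13. access 52: MISS, evict 66. Cache (old->new): [47 5 52]
  14. access 47: HIT. Cache (old->new): [47 5 52]
  15. access 71: MISS, evict 47. Cache (old->new): [5 52 71]
  16. access 47: MISS, evict 5. Cache (old->new): [52 71 47]
  17. access 47: HIT. Cache (old->new): [52 71 47]
  18. access 66: MISS, evict 52. Cache (old->new): [71 47 66]
  19. access 47: HIT. Cache (old->new): [71 47 66]
  20. access 5: MISS, evict 71. Cache (old->new): [47 66 5]
  21. access 66: HIT. Cache (old->new): [47 66 5]
Total: 10 hits, 11 misses, 8 evictions

Hit rate = 10/21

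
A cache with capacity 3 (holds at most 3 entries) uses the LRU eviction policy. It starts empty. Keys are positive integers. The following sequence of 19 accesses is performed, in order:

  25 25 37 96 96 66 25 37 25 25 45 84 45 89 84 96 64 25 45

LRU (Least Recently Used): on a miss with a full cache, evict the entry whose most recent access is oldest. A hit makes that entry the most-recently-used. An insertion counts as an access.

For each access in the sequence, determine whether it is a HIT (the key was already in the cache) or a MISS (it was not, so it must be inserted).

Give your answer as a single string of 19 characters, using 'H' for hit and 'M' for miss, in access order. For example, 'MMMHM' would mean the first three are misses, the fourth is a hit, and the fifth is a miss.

LRU simulation (capacity=3):
  1. access 25: MISS. Cache (LRU->MRU): [25]
  2. access 25: HIT. Cache (LRU->MRU): [25]
  3. access 37: MISS. Cache (LRU->MRU): [25 37]
  4. access 96: MISS. Cache (LRU->MRU): [25 37 96]
  5. access 96: HIT. Cache (LRU->MRU): [25 37 96]
  6. access 66: MISS, evict 25. Cache (LRU->MRU): [37 96 66]
  7. access 25: MISS, evict 37. Cache (LRU->MRU): [96 66 25]
  8. access 37: MISS, evict 96. Cache (LRU->MRU): [66 25 37]
  9. access 25: HIT. Cache (LRU->MRU): [66 37 25]
  10. access 25: HIT. Cache (LRU->MRU): [66 37 25]
  11. access 45: MISS, evict 66. Cache (LRU->MRU): [37 25 45]
  12. access 84: MISS, evict 37. Cache (LRU->MRU): [25 45 84]
  13. access 45: HIT. Cache (LRU->MRU): [25 84 45]
  14. access 89: MISS, evict 25. Cache (LRU->MRU): [84 45 89]
  15. access 84: HIT. Cache (LRU->MRU): [45 89 84]
  16. access 96: MISS, evict 45. Cache (LRU->MRU): [89 84 96]
  17. access 64: MISS, evict 89. Cache (LRU->MRU): [84 96 64]
  18. access 25: MISS, evict 84. Cache (LRU->MRU): [96 64 25]
  19. access 45: MISS, evict 96. Cache (LRU->MRU): [64 25 45]
Total: 6 hits, 13 misses, 10 evictions

Answer: MHMMHMMMHHMMHMHMMMM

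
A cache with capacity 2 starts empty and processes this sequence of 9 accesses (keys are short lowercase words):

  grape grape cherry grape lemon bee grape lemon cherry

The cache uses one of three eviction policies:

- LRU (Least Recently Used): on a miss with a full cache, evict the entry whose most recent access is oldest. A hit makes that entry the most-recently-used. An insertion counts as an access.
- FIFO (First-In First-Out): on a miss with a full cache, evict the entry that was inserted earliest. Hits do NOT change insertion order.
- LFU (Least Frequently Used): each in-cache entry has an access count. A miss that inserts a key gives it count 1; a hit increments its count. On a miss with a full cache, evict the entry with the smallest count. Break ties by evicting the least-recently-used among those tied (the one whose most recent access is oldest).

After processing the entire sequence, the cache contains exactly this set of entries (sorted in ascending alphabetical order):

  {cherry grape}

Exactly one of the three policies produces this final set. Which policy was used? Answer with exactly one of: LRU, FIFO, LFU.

Answer: LFU

Derivation:
Simulating under each policy and comparing final sets:
  LRU: final set = {cherry lemon} -> differs
  FIFO: final set = {cherry lemon} -> differs
  LFU: final set = {cherry grape} -> MATCHES target
Only LFU produces the target set.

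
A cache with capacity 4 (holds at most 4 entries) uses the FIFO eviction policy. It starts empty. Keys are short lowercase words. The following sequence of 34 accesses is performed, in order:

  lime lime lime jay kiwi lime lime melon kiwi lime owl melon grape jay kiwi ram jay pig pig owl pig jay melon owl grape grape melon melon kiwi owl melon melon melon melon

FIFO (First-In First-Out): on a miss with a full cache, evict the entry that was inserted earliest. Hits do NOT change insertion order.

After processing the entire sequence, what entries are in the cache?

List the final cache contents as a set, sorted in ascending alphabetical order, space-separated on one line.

Answer: grape kiwi melon owl

Derivation:
FIFO simulation (capacity=4):
  1. access lime: MISS. Cache (old->new): [lime]
  2. access lime: HIT. Cache (old->new): [lime]
  3. access lime: HIT. Cache (old->new): [lime]
  4. access jay: MISS. Cache (old->new): [lime jay]
  5. access kiwi: MISS. Cache (old->new): [lime jay kiwi]
  6. access lime: HIT. Cache (old->new): [lime jay kiwi]
  7. access lime: HIT. Cache (old->new): [lime jay kiwi]
  8. access melon: MISS. Cache (old->new): [lime jay kiwi melon]
  9. access kiwi: HIT. Cache (old->new): [lime jay kiwi melon]
  10. access lime: HIT. Cache (old->new): [lime jay kiwi melon]
  11. access owl: MISS, evict lime. Cache (old->new): [jay kiwi melon owl]
  12. access melon: HIT. Cache (old->new): [jay kiwi melon owl]
  13. access grape: MISS, evict jay. Cache (old->new): [kiwi melon owl grape]
  14. access jay: MISS, evict kiwi. Cache (old->new): [melon owl grape jay]
  15. access kiwi: MISS, evict melon. Cache (old->new): [owl grape jay kiwi]
  16. access ram: MISS, evict owl. Cache (old->new): [grape jay kiwi ram]
  17. access jay: HIT. Cache (old->new): [grape jay kiwi ram]
  18. access pig: MISS, evict grape. Cache (old->new): [jay kiwi ram pig]
  19. access pig: HIT. Cache (old->new): [jay kiwi ram pig]
  20. access owl: MISS, evict jay. Cache (old->new): [kiwi ram pig owl]
  21. access pig: HIT. Cache (old->new): [kiwi ram pig owl]
  22. access jay: MISS, evict kiwi. Cache (old->new): [ram pig owl jay]
  23. access melon: MISS, evict ram. Cache (old->new): [pig owl jay melon]
  24. access owl: HIT. Cache (old->new): [pig owl jay melon]
  25. access grape: MISS, evict pig. Cache (old->new): [owl jay melon grape]
  26. access grape: HIT. Cache (old->new): [owl jay melon grape]
  27. access melon: HIT. Cache (old->new): [owl jay melon grape]
  28. access melon: HIT. Cache (old->new): [owl jay melon grape]
  29. access kiwi: MISS, evict owl. Cache (old->new): [jay melon grape kiwi]
  30. access owl: MISS, evict jay. Cache (old->new): [melon grape kiwi owl]
  31. access melon: HIT. Cache (old->new): [melon grape kiwi owl]
  32. access melon: HIT. Cache (old->new): [melon grape kiwi owl]
  33. access melon: HIT. Cache (old->new): [melon grape kiwi owl]
  34. access melon: HIT. Cache (old->new): [melon grape kiwi owl]
Total: 18 hits, 16 misses, 12 evictions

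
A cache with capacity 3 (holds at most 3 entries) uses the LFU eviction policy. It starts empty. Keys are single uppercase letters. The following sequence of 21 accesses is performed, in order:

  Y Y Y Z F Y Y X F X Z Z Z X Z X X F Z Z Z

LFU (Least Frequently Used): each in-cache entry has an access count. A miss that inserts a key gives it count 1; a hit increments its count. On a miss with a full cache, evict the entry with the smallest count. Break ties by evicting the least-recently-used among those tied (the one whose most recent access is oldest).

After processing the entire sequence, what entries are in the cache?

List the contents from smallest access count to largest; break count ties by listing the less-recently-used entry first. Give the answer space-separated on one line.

LFU simulation (capacity=3):
  1. access Y: MISS. Cache: [Y(c=1)]
  2. access Y: HIT, count now 2. Cache: [Y(c=2)]
  3. access Y: HIT, count now 3. Cache: [Y(c=3)]
  4. access Z: MISS. Cache: [Z(c=1) Y(c=3)]
  5. access F: MISS. Cache: [Z(c=1) F(c=1) Y(c=3)]
  6. access Y: HIT, count now 4. Cache: [Z(c=1) F(c=1) Y(c=4)]
  7. access Y: HIT, count now 5. Cache: [Z(c=1) F(c=1) Y(c=5)]
  8. access X: MISS, evict Z(c=1). Cache: [F(c=1) X(c=1) Y(c=5)]
  9. access F: HIT, count now 2. Cache: [X(c=1) F(c=2) Y(c=5)]
  10. access X: HIT, count now 2. Cache: [F(c=2) X(c=2) Y(c=5)]
  11. access Z: MISS, evict F(c=2). Cache: [Z(c=1) X(c=2) Y(c=5)]
  12. access Z: HIT, count now 2. Cache: [X(c=2) Z(c=2) Y(c=5)]
  13. access Z: HIT, count now 3. Cache: [X(c=2) Z(c=3) Y(c=5)]
  14. access X: HIT, count now 3. Cache: [Z(c=3) X(c=3) Y(c=5)]
  15. access Z: HIT, count now 4. Cache: [X(c=3) Z(c=4) Y(c=5)]
  16. access X: HIT, count now 4. Cache: [Z(c=4) X(c=4) Y(c=5)]
  17. access X: HIT, count now 5. Cache: [Z(c=4) Y(c=5) X(c=5)]
  18. access F: MISS, evict Z(c=4). Cache: [F(c=1) Y(c=5) X(c=5)]
  19. access Z: MISS, evict F(c=1). Cache: [Z(c=1) Y(c=5) X(c=5)]
  20. access Z: HIT, count now 2. Cache: [Z(c=2) Y(c=5) X(c=5)]
  21. access Z: HIT, count now 3. Cache: [Z(c=3) Y(c=5) X(c=5)]
Total: 14 hits, 7 misses, 4 evictions

Answer: Z Y X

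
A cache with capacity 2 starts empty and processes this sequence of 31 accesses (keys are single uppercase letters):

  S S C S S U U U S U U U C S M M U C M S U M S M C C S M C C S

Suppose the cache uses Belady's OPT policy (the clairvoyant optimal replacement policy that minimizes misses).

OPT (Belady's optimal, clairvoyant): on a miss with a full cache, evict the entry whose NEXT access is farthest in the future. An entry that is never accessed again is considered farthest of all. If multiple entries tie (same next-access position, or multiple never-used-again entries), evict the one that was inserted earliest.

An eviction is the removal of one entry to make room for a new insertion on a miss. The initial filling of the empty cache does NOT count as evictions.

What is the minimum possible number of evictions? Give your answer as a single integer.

OPT (Belady) simulation (capacity=2):
  1. access S: MISS. Cache: [S]
  2. access S: HIT. Next use of S: step 4. Cache: [S]
  3. access C: MISS. Cache: [S C]
  4. access S: HIT. Next use of S: step 5. Cache: [S C]
  5. access S: HIT. Next use of S: step 9. Cache: [S C]
  6. access U: MISS, evict C (next use: step 13). Cache: [S U]
  7. access U: HIT. Next use of U: step 8. Cache: [S U]
  8. access U: HIT. Next use of U: step 10. Cache: [S U]
  9. access S: HIT. Next use of S: step 14. Cache: [S U]
  10. access U: HIT. Next use of U: step 11. Cache: [S U]
  11. access U: HIT. Next use of U: step 12. Cache: [S U]
  12. access U: HIT. Next use of U: step 17. Cache: [S U]
  13. access C: MISS, evict U (next use: step 17). Cache: [S C]
  14. access S: HIT. Next use of S: step 20. Cache: [S C]
  15. access M: MISS, evict S (next use: step 20). Cache: [C M]
  16. access M: HIT. Next use of M: step 19. Cache: [C M]
  17. access U: MISS, evict M (next use: step 19). Cache: [C U]
  18. access C: HIT. Next use of C: step 25. Cache: [C U]
  19. access M: MISS, evict C (next use: step 25). Cache: [U M]
  20. access S: MISS, evict M (next use: step 22). Cache: [U S]
  21. access U: HIT. Next use of U: never. Cache: [U S]
  22. access M: MISS, evict U (next use: never). Cache: [S M]
  23. access S: HIT. Next use of S: step 27. Cache: [S M]
  24. access M: HIT. Next use of M: step 28. Cache: [S M]
  25. access C: MISS, evict M (next use: step 28). Cache: [S C]
  26. access C: HIT. Next use of C: step 29. Cache: [S C]
  27. access S: HIT. Next use of S: step 31. Cache: [S C]
  28. access M: MISS, evict S (next use: step 31). Cache: [C M]
  29. access C: HIT. Next use of C: step 30. Cache: [C M]
  30. access C: HIT. Next use of C: never. Cache: [C M]
  31. access S: MISS, evict C (next use: never). Cache: [M S]
Total: 19 hits, 12 misses, 10 evictions

Answer: 10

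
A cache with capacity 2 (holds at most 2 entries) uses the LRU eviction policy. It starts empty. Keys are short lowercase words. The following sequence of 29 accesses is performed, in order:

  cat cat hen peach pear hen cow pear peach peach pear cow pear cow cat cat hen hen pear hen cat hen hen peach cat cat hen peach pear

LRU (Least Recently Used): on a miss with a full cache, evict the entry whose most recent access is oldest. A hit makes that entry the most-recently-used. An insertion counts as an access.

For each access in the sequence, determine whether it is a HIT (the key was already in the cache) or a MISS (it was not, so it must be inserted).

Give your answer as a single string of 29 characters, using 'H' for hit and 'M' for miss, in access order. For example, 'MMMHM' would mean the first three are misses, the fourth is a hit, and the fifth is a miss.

LRU simulation (capacity=2):
  1. access cat: MISS. Cache (LRU->MRU): [cat]
  2. access cat: HIT. Cache (LRU->MRU): [cat]
  3. access hen: MISS. Cache (LRU->MRU): [cat hen]
  4. access peach: MISS, evict cat. Cache (LRU->MRU): [hen peach]
  5. access pear: MISS, evict hen. Cache (LRU->MRU): [peach pear]
  6. access hen: MISS, evict peach. Cache (LRU->MRU): [pear hen]
  7. access cow: MISS, evict pear. Cache (LRU->MRU): [hen cow]
  8. access pear: MISS, evict hen. Cache (LRU->MRU): [cow pear]
  9. access peach: MISS, evict cow. Cache (LRU->MRU): [pear peach]
  10. access peach: HIT. Cache (LRU->MRU): [pear peach]
  11. access pear: HIT. Cache (LRU->MRU): [peach pear]
  12. access cow: MISS, evict peach. Cache (LRU->MRU): [pear cow]
  13. access pear: HIT. Cache (LRU->MRU): [cow pear]
  14. access cow: HIT. Cache (LRU->MRU): [pear cow]
  15. access cat: MISS, evict pear. Cache (LRU->MRU): [cow cat]
  16. access cat: HIT. Cache (LRU->MRU): [cow cat]
  17. access hen: MISS, evict cow. Cache (LRU->MRU): [cat hen]
  18. access hen: HIT. Cache (LRU->MRU): [cat hen]
  19. access pear: MISS, evict cat. Cache (LRU->MRU): [hen pear]
  20. access hen: HIT. Cache (LRU->MRU): [pear hen]
  21. access cat: MISS, evict pear. Cache (LRU->MRU): [hen cat]
  22. access hen: HIT. Cache (LRU->MRU): [cat hen]
  23. access hen: HIT. Cache (LRU->MRU): [cat hen]
  24. access peach: MISS, evict cat. Cache (LRU->MRU): [hen peach]
  25. access cat: MISS, evict hen. Cache (LRU->MRU): [peach cat]
  26. access cat: HIT. Cache (LRU->MRU): [peach cat]
  27. access hen: MISS, evict peach. Cache (LRU->MRU): [cat hen]
  28. access peach: MISS, evict cat. Cache (LRU->MRU): [hen peach]
  29. access pear: MISS, evict hen. Cache (LRU->MRU): [peach pear]
Total: 11 hits, 18 misses, 16 evictions

Answer: MHMMMMMMMHHMHHMHMHMHMHHMMHMMM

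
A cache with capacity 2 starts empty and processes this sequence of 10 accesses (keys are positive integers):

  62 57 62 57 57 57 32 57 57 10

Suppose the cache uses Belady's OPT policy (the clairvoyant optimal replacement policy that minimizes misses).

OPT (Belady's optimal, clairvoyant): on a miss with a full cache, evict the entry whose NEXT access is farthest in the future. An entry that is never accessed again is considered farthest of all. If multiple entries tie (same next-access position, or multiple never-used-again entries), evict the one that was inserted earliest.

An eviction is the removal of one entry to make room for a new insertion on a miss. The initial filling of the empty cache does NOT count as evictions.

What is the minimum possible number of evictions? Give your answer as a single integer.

OPT (Belady) simulation (capacity=2):
  1. access 62: MISS. Cache: [62]
  2. access 57: MISS. Cache: [62 57]
  3. access 62: HIT. Next use of 62: never. Cache: [62 57]
  4. access 57: HIT. Next use of 57: step 5. Cache: [62 57]
  5. access 57: HIT. Next use of 57: step 6. Cache: [62 57]
  6. access 57: HIT. Next use of 57: step 8. Cache: [62 57]
  7. access 32: MISS, evict 62 (next use: never). Cache: [57 32]
  8. access 57: HIT. Next use of 57: step 9. Cache: [57 32]
  9. access 57: HIT. Next use of 57: never. Cache: [57 32]
  10. access 10: MISS, evict 57 (next use: never). Cache: [32 10]
Total: 6 hits, 4 misses, 2 evictions

Answer: 2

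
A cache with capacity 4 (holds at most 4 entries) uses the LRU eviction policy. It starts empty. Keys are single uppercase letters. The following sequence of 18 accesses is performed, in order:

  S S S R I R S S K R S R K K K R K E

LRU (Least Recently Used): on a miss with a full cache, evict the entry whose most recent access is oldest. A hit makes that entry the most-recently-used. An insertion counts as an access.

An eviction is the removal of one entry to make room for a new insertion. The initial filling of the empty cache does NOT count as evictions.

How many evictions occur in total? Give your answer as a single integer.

LRU simulation (capacity=4):
  1. access S: MISS. Cache (LRU->MRU): [S]
  2. access S: HIT. Cache (LRU->MRU): [S]
  3. access S: HIT. Cache (LRU->MRU): [S]
  4. access R: MISS. Cache (LRU->MRU): [S R]
  5. access I: MISS. Cache (LRU->MRU): [S R I]
  6. access R: HIT. Cache (LRU->MRU): [S I R]
  7. access S: HIT. Cache (LRU->MRU): [I R S]
  8. access S: HIT. Cache (LRU->MRU): [I R S]
  9. access K: MISS. Cache (LRU->MRU): [I R S K]
  10. access R: HIT. Cache (LRU->MRU): [I S K R]
  11. access S: HIT. Cache (LRU->MRU): [I K R S]
  12. access R: HIT. Cache (LRU->MRU): [I K S R]
  13. access K: HIT. Cache (LRU->MRU): [I S R K]
  14. access K: HIT. Cache (LRU->MRU): [I S R K]
  15. access K: HIT. Cache (LRU->MRU): [I S R K]
  16. access R: HIT. Cache (LRU->MRU): [I S K R]
  17. access K: HIT. Cache (LRU->MRU): [I S R K]
  18. access E: MISS, evict I. Cache (LRU->MRU): [S R K E]
Total: 13 hits, 5 misses, 1 evictions

Answer: 1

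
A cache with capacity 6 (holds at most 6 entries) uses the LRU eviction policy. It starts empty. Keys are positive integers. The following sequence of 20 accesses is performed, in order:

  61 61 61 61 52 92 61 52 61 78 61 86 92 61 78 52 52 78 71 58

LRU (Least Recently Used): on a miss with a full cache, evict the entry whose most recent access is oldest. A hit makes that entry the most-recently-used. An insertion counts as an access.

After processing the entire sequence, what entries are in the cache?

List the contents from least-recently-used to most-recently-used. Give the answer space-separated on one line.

Answer: 92 61 52 78 71 58

Derivation:
LRU simulation (capacity=6):
  1. access 61: MISS. Cache (LRU->MRU): [61]
  2. access 61: HIT. Cache (LRU->MRU): [61]
  3. access 61: HIT. Cache (LRU->MRU): [61]
  4. access 61: HIT. Cache (LRU->MRU): [61]
  5. access 52: MISS. Cache (LRU->MRU): [61 52]
  6. access 92: MISS. Cache (LRU->MRU): [61 52 92]
  7. access 61: HIT. Cache (LRU->MRU): [52 92 61]
  8. access 52: HIT. Cache (LRU->MRU): [92 61 52]
  9. access 61: HIT. Cache (LRU->MRU): [92 52 61]
  10. access 78: MISS. Cache (LRU->MRU): [92 52 61 78]
  11. access 61: HIT. Cache (LRU->MRU): [92 52 78 61]
  12. access 86: MISS. Cache (LRU->MRU): [92 52 78 61 86]
  13. access 92: HIT. Cache (LRU->MRU): [52 78 61 86 92]
  14. access 61: HIT. Cache (LRU->MRU): [52 78 86 92 61]
  15. access 78: HIT. Cache (LRU->MRU): [52 86 92 61 78]
  16. access 52: HIT. Cache (LRU->MRU): [86 92 61 78 52]
  17. access 52: HIT. Cache (LRU->MRU): [86 92 61 78 52]
  18. access 78: HIT. Cache (LRU->MRU): [86 92 61 52 78]
  19. access 71: MISS. Cache (LRU->MRU): [86 92 61 52 78 71]
  20. access 58: MISS, evict 86. Cache (LRU->MRU): [92 61 52 78 71 58]
Total: 13 hits, 7 misses, 1 evictions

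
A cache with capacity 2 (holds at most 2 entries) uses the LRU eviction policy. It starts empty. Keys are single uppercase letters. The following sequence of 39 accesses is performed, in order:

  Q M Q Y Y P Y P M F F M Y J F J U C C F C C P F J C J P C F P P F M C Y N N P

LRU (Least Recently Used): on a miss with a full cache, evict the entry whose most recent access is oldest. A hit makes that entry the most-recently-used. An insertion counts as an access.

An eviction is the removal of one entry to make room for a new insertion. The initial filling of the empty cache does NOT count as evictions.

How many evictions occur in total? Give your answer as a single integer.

LRU simulation (capacity=2):
  1. access Q: MISS. Cache (LRU->MRU): [Q]
  2. access M: MISS. Cache (LRU->MRU): [Q M]
  3. access Q: HIT. Cache (LRU->MRU): [M Q]
  4. access Y: MISS, evict M. Cache (LRU->MRU): [Q Y]
  5. access Y: HIT. Cache (LRU->MRU): [Q Y]
  6. access P: MISS, evict Q. Cache (LRU->MRU): [Y P]
  7. access Y: HIT. Cache (LRU->MRU): [P Y]
  8. access P: HIT. Cache (LRU->MRU): [Y P]
  9. access M: MISS, evict Y. Cache (LRU->MRU): [P M]
  10. access F: MISS, evict P. Cache (LRU->MRU): [M F]
  11. access F: HIT. Cache (LRU->MRU): [M F]
  12. access M: HIT. Cache (LRU->MRU): [F M]
  13. access Y: MISS, evict F. Cache (LRU->MRU): [M Y]
  14. access J: MISS, evict M. Cache (LRU->MRU): [Y J]
  15. access F: MISS, evict Y. Cache (LRU->MRU): [J F]
  16. access J: HIT. Cache (LRU->MRU): [F J]
  17. access U: MISS, evict F. Cache (LRU->MRU): [J U]
  18. access C: MISS, evict J. Cache (LRU->MRU): [U C]
  19. access C: HIT. Cache (LRU->MRU): [U C]
  20. access F: MISS, evict U. Cache (LRU->MRU): [C F]
  21. access C: HIT. Cache (LRU->MRU): [F C]
  22. access C: HIT. Cache (LRU->MRU): [F C]
  23. access P: MISS, evict F. Cache (LRU->MRU): [C P]
  24. access F: MISS, evict C. Cache (LRU->MRU): [P F]
  25. access J: MISS, evict P. Cache (LRU->MRU): [F J]
  26. access C: MISS, evict F. Cache (LRU->MRU): [J C]
  27. access J: HIT. Cache (LRU->MRU): [C J]
  28. access P: MISS, evict C. Cache (LRU->MRU): [J P]
  29. access C: MISS, evict J. Cache (LRU->MRU): [P C]
  30. access F: MISS, evict P. Cache (LRU->MRU): [C F]
  31. access P: MISS, evict C. Cache (LRU->MRU): [F P]
  32. access P: HIT. Cache (LRU->MRU): [F P]
  33. access F: HIT. Cache (LRU->MRU): [P F]
  34. access M: MISS, evict P. Cache (LRU->MRU): [F M]
  35. access C: MISS, evict F. Cache (LRU->MRU): [M C]
  36. access Y: MISS, evict M. Cache (LRU->MRU): [C Y]
  37. access N: MISS, evict C. Cache (LRU->MRU): [Y N]
  38. access N: HIT. Cache (LRU->MRU): [Y N]
  39. access P: MISS, evict Y. Cache (LRU->MRU): [N P]
Total: 14 hits, 25 misses, 23 evictions

Answer: 23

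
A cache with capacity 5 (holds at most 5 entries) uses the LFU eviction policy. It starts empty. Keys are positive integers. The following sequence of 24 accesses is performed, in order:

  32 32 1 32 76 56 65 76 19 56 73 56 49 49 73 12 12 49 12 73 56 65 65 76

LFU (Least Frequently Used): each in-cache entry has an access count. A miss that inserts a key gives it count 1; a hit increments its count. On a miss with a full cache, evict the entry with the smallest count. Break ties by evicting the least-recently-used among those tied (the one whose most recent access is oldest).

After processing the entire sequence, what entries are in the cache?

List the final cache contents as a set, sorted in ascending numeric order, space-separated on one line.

Answer: 12 49 56 73 76

Derivation:
LFU simulation (capacity=5):
  1. access 32: MISS. Cache: [32(c=1)]
  2. access 32: HIT, count now 2. Cache: [32(c=2)]
  3. access 1: MISS. Cache: [1(c=1) 32(c=2)]
  4. access 32: HIT, count now 3. Cache: [1(c=1) 32(c=3)]
  5. access 76: MISS. Cache: [1(c=1) 76(c=1) 32(c=3)]
  6. access 56: MISS. Cache: [1(c=1) 76(c=1) 56(c=1) 32(c=3)]
  7. access 65: MISS. Cache: [1(c=1) 76(c=1) 56(c=1) 65(c=1) 32(c=3)]
  8. access 76: HIT, count now 2. Cache: [1(c=1) 56(c=1) 65(c=1) 76(c=2) 32(c=3)]
  9. access 19: MISS, evict 1(c=1). Cache: [56(c=1) 65(c=1) 19(c=1) 76(c=2) 32(c=3)]
  10. access 56: HIT, count now 2. Cache: [65(c=1) 19(c=1) 76(c=2) 56(c=2) 32(c=3)]
  11. access 73: MISS, evict 65(c=1). Cache: [19(c=1) 73(c=1) 76(c=2) 56(c=2) 32(c=3)]
  12. access 56: HIT, count now 3. Cache: [19(c=1) 73(c=1) 76(c=2) 32(c=3) 56(c=3)]
  13. access 49: MISS, evict 19(c=1). Cache: [73(c=1) 49(c=1) 76(c=2) 32(c=3) 56(c=3)]
  14. access 49: HIT, count now 2. Cache: [73(c=1) 76(c=2) 49(c=2) 32(c=3) 56(c=3)]
  15. access 73: HIT, count now 2. Cache: [76(c=2) 49(c=2) 73(c=2) 32(c=3) 56(c=3)]
  16. access 12: MISS, evict 76(c=2). Cache: [12(c=1) 49(c=2) 73(c=2) 32(c=3) 56(c=3)]
  17. access 12: HIT, count now 2. Cache: [49(c=2) 73(c=2) 12(c=2) 32(c=3) 56(c=3)]
  18. access 49: HIT, count now 3. Cache: [73(c=2) 12(c=2) 32(c=3) 56(c=3) 49(c=3)]
  19. access 12: HIT, count now 3. Cache: [73(c=2) 32(c=3) 56(c=3) 49(c=3) 12(c=3)]
  20. access 73: HIT, count now 3. Cache: [32(c=3) 56(c=3) 49(c=3) 12(c=3) 73(c=3)]
  21. access 56: HIT, count now 4. Cache: [32(c=3) 49(c=3) 12(c=3) 73(c=3) 56(c=4)]
  22. access 65: MISS, evict 32(c=3). Cache: [65(c=1) 49(c=3) 12(c=3) 73(c=3) 56(c=4)]
  23. access 65: HIT, count now 2. Cache: [65(c=2) 49(c=3) 12(c=3) 73(c=3) 56(c=4)]
  24. access 76: MISS, evict 65(c=2). Cache: [76(c=1) 49(c=3) 12(c=3) 73(c=3) 56(c=4)]
Total: 13 hits, 11 misses, 6 evictions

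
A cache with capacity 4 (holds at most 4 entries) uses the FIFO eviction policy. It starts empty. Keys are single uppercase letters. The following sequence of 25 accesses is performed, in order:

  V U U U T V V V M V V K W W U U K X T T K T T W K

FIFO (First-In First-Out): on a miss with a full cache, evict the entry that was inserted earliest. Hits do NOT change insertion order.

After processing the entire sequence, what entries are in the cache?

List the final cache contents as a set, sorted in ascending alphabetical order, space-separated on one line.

FIFO simulation (capacity=4):
  1. access V: MISS. Cache (old->new): [V]
  2. access U: MISS. Cache (old->new): [V U]
  3. access U: HIT. Cache (old->new): [V U]
  4. access U: HIT. Cache (old->new): [V U]
  5. access T: MISS. Cache (old->new): [V U T]
  6. access V: HIT. Cache (old->new): [V U T]
  7. access V: HIT. Cache (old->new): [V U T]
  8. access V: HIT. Cache (old->new): [V U T]
  9. access M: MISS. Cache (old->new): [V U T M]
  10. access V: HIT. Cache (old->new): [V U T M]
  11. access V: HIT. Cache (old->new): [V U T M]
  12. access K: MISS, evict V. Cache (old->new): [U T M K]
  13. access W: MISS, evict U. Cache (old->new): [T M K W]
  14. access W: HIT. Cache (old->new): [T M K W]
  15. access U: MISS, evict T. Cache (old->new): [M K W U]
  16. access U: HIT. Cache (old->new): [M K W U]
  17. access K: HIT. Cache (old->new): [M K W U]
  18. access X: MISS, evict M. Cache (old->new): [K W U X]
  19. access T: MISS, evict K. Cache (old->new): [W U X T]
  20. access T: HIT. Cache (old->new): [W U X T]
  21. access K: MISS, evict W. Cache (old->new): [U X T K]
  22. access T: HIT. Cache (old->new): [U X T K]
  23. access T: HIT. Cache (old->new): [U X T K]
  24. access W: MISS, evict U. Cache (old->new): [X T K W]
  25. access K: HIT. Cache (old->new): [X T K W]
Total: 14 hits, 11 misses, 7 evictions

Answer: K T W X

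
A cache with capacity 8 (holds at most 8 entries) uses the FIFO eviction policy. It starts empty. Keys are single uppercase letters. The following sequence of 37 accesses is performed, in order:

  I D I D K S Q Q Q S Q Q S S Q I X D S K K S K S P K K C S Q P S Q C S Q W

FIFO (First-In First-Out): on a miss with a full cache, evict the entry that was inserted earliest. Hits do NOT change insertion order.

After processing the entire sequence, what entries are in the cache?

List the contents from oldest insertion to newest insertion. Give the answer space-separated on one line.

Answer: D K S Q X P C W

Derivation:
FIFO simulation (capacity=8):
  1. access I: MISS. Cache (old->new): [I]
  2. access D: MISS. Cache (old->new): [I D]
  3. access I: HIT. Cache (old->new): [I D]
  4. access D: HIT. Cache (old->new): [I D]
  5. access K: MISS. Cache (old->new): [I D K]
  6. access S: MISS. Cache (old->new): [I D K S]
  7. access Q: MISS. Cache (old->new): [I D K S Q]
  8. access Q: HIT. Cache (old->new): [I D K S Q]
  9. access Q: HIT. Cache (old->new): [I D K S Q]
  10. access S: HIT. Cache (old->new): [I D K S Q]
  11. access Q: HIT. Cache (old->new): [I D K S Q]
  12. access Q: HIT. Cache (old->new): [I D K S Q]
  13. access S: HIT. Cache (old->new): [I D K S Q]
  14. access S: HIT. Cache (old->new): [I D K S Q]
  15. access Q: HIT. Cache (old->new): [I D K S Q]
  16. access I: HIT. Cache (old->new): [I D K S Q]
  17. access X: MISS. Cache (old->new): [I D K S Q X]
  18. access D: HIT. Cache (old->new): [I D K S Q X]
  19. access S: HIT. Cache (old->new): [I D K S Q X]
  20. access K: HIT. Cache (old->new): [I D K S Q X]
  21. access K: HIT. Cache (old->new): [I D K S Q X]
  22. access S: HIT. Cache (old->new): [I D K S Q X]
  23. access K: HIT. Cache (old->new): [I D K S Q X]
  24. access S: HIT. Cache (old->new): [I D K S Q X]
  25. access P: MISS. Cache (old->new): [I D K S Q X P]
  26. access K: HIT. Cache (old->new): [I D K S Q X P]
  27. access K: HIT. Cache (old->new): [I D K S Q X P]
  28. access C: MISS. Cache (old->new): [I D K S Q X P C]
  29. access S: HIT. Cache (old->new): [I D K S Q X P C]
  30. access Q: HIT. Cache (old->new): [I D K S Q X P C]
  31. access P: HIT. Cache (old->new): [I D K S Q X P C]
  32. access S: HIT. Cache (old->new): [I D K S Q X P C]
  33. access Q: HIT. Cache (old->new): [I D K S Q X P C]
  34. access C: HIT. Cache (old->new): [I D K S Q X P C]
  35. access S: HIT. Cache (old->new): [I D K S Q X P C]
  36. access Q: HIT. Cache (old->new): [I D K S Q X P C]
  37. access W: MISS, evict I. Cache (old->new): [D K S Q X P C W]
Total: 28 hits, 9 misses, 1 evictions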